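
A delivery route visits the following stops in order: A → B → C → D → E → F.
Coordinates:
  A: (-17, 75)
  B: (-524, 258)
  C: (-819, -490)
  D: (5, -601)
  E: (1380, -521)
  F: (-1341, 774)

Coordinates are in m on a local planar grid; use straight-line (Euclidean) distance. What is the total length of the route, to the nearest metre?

Leg distances:
A→B: 539.0 m  (cumulative 539.0 m)
B→C: 804.1 m  (cumulative 1343.1 m)
C→D: 831.4 m  (cumulative 2174.5 m)
D→E: 1377.3 m  (cumulative 3551.9 m)
E→F: 3013.4 m  (cumulative 6565.3 m)
Total route length ≈ 6565 m.

6565 m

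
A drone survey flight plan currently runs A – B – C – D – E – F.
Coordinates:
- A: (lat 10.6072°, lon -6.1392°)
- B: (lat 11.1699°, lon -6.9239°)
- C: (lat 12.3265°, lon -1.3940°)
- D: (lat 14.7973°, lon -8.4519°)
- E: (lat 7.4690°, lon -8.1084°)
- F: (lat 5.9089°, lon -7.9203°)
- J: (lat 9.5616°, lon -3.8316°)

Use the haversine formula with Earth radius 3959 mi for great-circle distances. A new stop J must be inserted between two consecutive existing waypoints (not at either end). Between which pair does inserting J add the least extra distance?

Added distance for inserting J between each consecutive pair:
A–B: 344.6 mi
B–C: 107.9 mi
C–D: 226.5 mi
D–E: 296.8 mi
E–F: 594.4 mi
Smallest added distance is 107.9 mi, inserting between B and C.

between B and C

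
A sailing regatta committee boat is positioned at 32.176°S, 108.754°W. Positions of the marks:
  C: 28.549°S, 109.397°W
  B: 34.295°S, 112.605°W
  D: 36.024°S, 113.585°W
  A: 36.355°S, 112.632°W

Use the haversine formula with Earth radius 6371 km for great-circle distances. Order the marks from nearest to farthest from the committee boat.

C, B, A, D

Distance from the committee boat at 32.176°S, 108.754°W to each:
C 28.549°S, 109.397°W: 408.0 km
B 34.295°S, 112.605°W: 428.7 km
A 36.355°S, 112.632°W: 585.5 km
D 36.024°S, 113.585°W: 617.0 km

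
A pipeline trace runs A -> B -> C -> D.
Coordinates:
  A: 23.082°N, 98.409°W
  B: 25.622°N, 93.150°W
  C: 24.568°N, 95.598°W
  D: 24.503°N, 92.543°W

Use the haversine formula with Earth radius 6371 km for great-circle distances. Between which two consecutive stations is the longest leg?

Leg distances:
A→B: 602.9 km
B→C: 272.9 km
C→D: 309.1 km
The longest leg is A–B at 602.9 km.

A–B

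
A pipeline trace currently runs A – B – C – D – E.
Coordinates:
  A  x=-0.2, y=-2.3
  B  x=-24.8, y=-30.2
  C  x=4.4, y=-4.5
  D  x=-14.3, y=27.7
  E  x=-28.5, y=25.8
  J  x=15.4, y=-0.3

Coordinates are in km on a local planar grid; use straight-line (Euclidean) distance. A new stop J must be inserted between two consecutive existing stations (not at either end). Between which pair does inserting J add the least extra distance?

Added distance for inserting J between each consecutive pair:
A–B: 28.6 km
B–C: 23.0 km
C–D: 15.4 km
D–E: 77.6 km
Smallest added distance is 15.4 km, inserting between C and D.

between C and D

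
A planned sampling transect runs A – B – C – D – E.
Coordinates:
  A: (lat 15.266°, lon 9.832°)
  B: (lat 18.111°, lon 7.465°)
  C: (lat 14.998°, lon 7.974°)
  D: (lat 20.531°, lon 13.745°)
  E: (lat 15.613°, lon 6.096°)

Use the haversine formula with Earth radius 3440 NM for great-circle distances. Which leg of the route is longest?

D–E

Leg distances:
A→B: 218.4 NM
B→C: 189.2 NM
C→D: 468.1 NM
D→E: 526.9 NM
The longest leg is D–E at 526.9 NM.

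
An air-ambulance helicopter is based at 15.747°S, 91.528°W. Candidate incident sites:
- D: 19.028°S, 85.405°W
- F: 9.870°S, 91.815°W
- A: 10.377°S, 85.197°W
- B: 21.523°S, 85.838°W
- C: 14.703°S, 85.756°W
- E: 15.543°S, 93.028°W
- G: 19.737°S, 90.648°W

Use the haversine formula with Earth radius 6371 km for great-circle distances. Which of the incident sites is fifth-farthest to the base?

Distance to each, sorted:
A: 909.1 km
B: 878.3 km
D: 745.0 km
F: 654.2 km
C: 630.0 km
G: 453.3 km
E: 162.2 km
The fifth-farthest is C at 630.0 km.

C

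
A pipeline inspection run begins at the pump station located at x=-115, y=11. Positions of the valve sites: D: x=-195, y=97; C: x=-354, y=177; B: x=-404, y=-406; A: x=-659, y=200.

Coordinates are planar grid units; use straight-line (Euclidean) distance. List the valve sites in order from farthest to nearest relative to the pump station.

A, B, C, D

Distances from the pump station:
A x=-659, y=200: 575.9
B x=-404, y=-406: 507.4
C x=-354, y=177: 291.0
D x=-195, y=97: 117.5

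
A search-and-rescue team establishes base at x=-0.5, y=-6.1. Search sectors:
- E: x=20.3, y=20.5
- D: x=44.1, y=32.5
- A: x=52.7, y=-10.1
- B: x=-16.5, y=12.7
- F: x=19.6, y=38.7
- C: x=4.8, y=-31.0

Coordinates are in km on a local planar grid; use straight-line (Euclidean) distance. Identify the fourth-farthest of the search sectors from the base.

Distance to each, sorted:
D: 59.0 km
A: 53.4 km
F: 49.1 km
E: 33.8 km
C: 25.5 km
B: 24.7 km
The fourth-farthest is E at 33.8 km.

E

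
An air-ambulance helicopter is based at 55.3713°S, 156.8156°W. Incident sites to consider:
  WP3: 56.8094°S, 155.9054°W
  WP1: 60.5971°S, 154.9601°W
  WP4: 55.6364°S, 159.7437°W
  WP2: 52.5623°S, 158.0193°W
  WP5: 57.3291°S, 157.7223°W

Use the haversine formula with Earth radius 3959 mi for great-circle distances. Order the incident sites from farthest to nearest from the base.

Distances from the base:
WP1 60.5971°S, 154.9601°W: 367.4 mi
WP2 52.5623°S, 158.0193°W: 200.2 mi
WP5 57.3291°S, 157.7223°W: 139.7 mi
WP4 55.6364°S, 159.7437°W: 116.0 mi
WP3 56.8094°S, 155.9054°W: 105.4 mi

WP1, WP2, WP5, WP4, WP3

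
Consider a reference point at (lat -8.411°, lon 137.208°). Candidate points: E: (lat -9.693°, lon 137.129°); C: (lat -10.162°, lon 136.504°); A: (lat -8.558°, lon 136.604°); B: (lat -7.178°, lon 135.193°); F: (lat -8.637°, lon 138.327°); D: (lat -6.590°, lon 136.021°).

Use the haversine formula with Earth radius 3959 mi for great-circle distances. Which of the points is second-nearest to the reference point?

Distance to each, sorted:
A: 42.5 mi
F: 78.0 mi
E: 88.7 mi
C: 130.2 mi
D: 149.8 mi
B: 162.1 mi
The second-nearest is F at 78.0 mi.

F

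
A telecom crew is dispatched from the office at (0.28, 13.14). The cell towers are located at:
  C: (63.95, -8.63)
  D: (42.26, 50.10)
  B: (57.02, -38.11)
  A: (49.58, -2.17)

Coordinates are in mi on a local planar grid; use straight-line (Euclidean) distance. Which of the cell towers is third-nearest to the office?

C

Distance to each, sorted:
A: 51.6 mi
D: 55.9 mi
C: 67.3 mi
B: 76.5 mi
The third-nearest is C at 67.3 mi.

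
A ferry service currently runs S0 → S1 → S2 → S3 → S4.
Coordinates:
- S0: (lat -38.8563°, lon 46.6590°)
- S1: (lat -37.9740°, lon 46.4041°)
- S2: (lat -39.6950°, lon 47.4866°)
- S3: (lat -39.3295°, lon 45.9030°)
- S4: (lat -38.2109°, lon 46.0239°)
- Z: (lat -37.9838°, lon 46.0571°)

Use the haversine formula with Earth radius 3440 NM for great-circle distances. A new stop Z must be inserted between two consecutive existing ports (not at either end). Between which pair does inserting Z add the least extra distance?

Added distance for inserting Z between each consecutive pair:
S0–S1: 21.7 NM
S1–S2: 23.9 NM
S2–S3: 127.1 NM
S3–S4: 27.4 NM
Smallest added distance is 21.7 NM, inserting between S0 and S1.

between S0 and S1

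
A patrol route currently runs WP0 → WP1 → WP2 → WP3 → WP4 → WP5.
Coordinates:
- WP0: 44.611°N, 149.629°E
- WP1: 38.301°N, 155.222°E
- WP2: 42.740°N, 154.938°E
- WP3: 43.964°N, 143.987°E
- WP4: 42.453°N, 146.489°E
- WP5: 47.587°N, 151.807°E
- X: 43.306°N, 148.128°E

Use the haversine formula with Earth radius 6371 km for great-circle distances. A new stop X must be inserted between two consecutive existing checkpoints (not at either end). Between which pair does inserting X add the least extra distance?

between WP2 and WP3

Added distance for inserting X between each consecutive pair:
WP0–WP1: 162.2 km
WP1–WP2: 878.5 km
WP2–WP3: 3.0 km
WP3–WP4: 241.6 km
WP4–WP5: 12.3 km
Smallest added distance is 3.0 km, inserting between WP2 and WP3.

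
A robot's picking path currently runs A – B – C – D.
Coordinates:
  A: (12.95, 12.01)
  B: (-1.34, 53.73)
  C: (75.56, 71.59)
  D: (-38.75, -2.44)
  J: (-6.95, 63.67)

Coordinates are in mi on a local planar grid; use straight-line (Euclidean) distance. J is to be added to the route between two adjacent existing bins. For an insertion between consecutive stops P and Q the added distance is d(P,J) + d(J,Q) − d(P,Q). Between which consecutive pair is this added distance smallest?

between B and C

Added distance for inserting J between each consecutive pair:
A–B: 22.7 mi
B–C: 15.4 mi
C–D: 20.1 mi
Smallest added distance is 15.4 mi, inserting between B and C.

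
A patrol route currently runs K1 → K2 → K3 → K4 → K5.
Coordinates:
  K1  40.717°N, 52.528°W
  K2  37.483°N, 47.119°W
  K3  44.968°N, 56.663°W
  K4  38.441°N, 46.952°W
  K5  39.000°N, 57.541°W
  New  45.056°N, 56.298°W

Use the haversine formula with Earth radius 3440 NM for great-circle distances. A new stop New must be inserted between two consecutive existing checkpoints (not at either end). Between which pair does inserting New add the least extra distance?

Added distance for inserting New between each consecutive pair:
K1–K2: 605.0 NM
K2–K3: 8.8 NM
K3–K4: 7.8 NM
K4–K5: 447.3 NM
Smallest added distance is 7.8 NM, inserting between K3 and K4.

between K3 and K4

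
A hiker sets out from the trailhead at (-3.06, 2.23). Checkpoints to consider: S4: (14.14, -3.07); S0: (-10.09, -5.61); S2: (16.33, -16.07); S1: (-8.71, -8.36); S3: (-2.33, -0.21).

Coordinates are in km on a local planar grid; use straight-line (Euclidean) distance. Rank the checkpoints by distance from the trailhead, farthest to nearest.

Distances from the trailhead:
S2 (16.33, -16.07): 26.7 km
S4 (14.14, -3.07): 18.0 km
S1 (-8.71, -8.36): 12.0 km
S0 (-10.09, -5.61): 10.5 km
S3 (-2.33, -0.21): 2.5 km

S2, S4, S1, S0, S3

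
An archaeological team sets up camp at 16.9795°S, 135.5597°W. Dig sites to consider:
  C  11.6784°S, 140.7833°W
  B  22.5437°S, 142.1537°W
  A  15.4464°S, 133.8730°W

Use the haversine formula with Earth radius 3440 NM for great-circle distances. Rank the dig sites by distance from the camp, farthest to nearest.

Computing each great-circle distance from 16.9795°S, 135.5597°W:
B 22.5437°S, 142.1537°W: 500.3 NM
C 11.6784°S, 140.7833°W: 439.9 NM
A 15.4464°S, 133.8730°W: 133.9 NM

B, C, A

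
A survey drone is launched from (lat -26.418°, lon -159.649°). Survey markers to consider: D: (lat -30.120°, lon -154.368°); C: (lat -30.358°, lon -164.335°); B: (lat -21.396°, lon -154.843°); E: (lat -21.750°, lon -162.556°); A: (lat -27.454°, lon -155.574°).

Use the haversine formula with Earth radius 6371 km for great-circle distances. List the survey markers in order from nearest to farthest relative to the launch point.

Distance from the launch point at (lat -26.418°, lon -159.649°) to each:
A (lat -27.454°, lon -155.574°): 420.0 km
E (lat -21.750°, lon -162.556°): 597.0 km
C (lat -30.358°, lon -164.335°): 633.9 km
D (lat -30.120°, lon -154.368°): 660.8 km
B (lat -21.396°, lon -154.843°): 741.8 km

A, E, C, D, B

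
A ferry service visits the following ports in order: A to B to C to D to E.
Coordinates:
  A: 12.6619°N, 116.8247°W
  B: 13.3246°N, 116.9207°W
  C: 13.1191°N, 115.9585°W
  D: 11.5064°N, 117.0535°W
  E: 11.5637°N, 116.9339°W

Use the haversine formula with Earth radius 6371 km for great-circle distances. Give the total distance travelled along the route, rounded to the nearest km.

Leg distances:
A→B: 74.4 km  (cumulative 74.4 km)
B→C: 106.6 km  (cumulative 181.1 km)
C→D: 215.2 km  (cumulative 396.2 km)
D→E: 14.5 km  (cumulative 410.7 km)
Total route length ≈ 411 km.

411 km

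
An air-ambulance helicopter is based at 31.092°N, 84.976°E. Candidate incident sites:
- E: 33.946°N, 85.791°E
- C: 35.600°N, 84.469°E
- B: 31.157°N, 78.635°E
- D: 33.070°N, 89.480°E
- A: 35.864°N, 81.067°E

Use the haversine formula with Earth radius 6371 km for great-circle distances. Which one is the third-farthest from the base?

Distance to each, sorted:
A: 642.5 km
B: 603.5 km
C: 503.5 km
D: 477.9 km
E: 326.4 km
The third-farthest is C at 503.5 km.

C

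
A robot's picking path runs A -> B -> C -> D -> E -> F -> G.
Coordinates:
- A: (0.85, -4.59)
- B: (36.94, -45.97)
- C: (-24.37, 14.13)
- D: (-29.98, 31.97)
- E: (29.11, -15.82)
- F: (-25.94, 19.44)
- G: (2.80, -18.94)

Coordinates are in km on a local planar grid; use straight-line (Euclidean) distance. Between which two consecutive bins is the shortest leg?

Leg distances:
A→B: 54.9 km
B→C: 85.9 km
C→D: 18.7 km
D→E: 76.0 km
E→F: 65.4 km
F→G: 47.9 km
The shortest leg is C–D at 18.7 km.

C–D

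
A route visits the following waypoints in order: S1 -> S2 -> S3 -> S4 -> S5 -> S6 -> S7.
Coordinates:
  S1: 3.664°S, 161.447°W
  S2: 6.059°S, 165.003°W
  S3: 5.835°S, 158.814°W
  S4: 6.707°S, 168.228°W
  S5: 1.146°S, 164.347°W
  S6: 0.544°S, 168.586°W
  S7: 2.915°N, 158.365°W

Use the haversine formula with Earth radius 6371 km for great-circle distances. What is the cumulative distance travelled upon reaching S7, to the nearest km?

Leg distances:
S1→S2: 475.5 km  (cumulative 475.5 km)
S2→S3: 684.9 km  (cumulative 1160.5 km)
S3→S4: 1045.0 km  (cumulative 2205.5 km)
S4→S5: 753.4 km  (cumulative 2958.8 km)
S5→S6: 476.0 km  (cumulative 3434.9 km)
S6→S7: 1199.4 km  (cumulative 4634.3 km)
Cumulative distance at S7 ≈ 4634 km.

4634 km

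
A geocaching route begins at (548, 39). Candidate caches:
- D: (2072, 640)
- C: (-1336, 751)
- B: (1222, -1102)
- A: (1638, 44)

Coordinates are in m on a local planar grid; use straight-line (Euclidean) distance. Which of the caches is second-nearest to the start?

B

Distances from the start ((548, 39)):
A: 1090.0 m
B: 1325.2 m
D: 1638.2 m
C: 2014.1 m
The second-nearest is B at 1325.2 m.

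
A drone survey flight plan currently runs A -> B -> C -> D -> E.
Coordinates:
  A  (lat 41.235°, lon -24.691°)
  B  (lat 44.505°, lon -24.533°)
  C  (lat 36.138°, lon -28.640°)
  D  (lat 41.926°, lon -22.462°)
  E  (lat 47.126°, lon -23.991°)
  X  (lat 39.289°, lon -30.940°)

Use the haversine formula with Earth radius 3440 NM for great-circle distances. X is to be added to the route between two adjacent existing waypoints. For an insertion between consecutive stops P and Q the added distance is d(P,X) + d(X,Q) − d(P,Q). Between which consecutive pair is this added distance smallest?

between B and C

Added distance for inserting X between each consecutive pair:
A–B: 536.7 NM
B–C: 106.3 NM
C–D: 184.7 NM
D–E: 658.1 NM
Smallest added distance is 106.3 NM, inserting between B and C.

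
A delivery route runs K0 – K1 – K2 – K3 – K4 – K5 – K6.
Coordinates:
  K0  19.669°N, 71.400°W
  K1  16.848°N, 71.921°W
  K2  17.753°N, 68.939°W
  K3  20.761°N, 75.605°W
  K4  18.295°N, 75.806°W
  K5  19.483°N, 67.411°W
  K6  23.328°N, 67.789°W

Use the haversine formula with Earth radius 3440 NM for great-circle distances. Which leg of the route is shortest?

K3–K4

Leg distances:
K0→K1: 172.0 NM
K1→K2: 179.4 NM
K2→K3: 418.7 NM
K3→K4: 148.5 NM
K4→K5: 482.1 NM
K5→K6: 231.8 NM
The shortest leg is K3–K4 at 148.5 NM.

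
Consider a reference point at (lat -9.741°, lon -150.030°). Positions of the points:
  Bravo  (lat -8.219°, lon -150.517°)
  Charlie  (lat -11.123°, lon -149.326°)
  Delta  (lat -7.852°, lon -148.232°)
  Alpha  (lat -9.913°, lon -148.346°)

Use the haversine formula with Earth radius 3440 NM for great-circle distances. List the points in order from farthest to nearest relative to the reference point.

Computing each great-circle distance from (lat -9.741°, lon -150.030°):
Delta (lat -7.852°, lon -148.232°): 155.7 NM
Alpha (lat -9.913°, lon -148.346°): 100.2 NM
Bravo (lat -8.219°, lon -150.517°): 95.8 NM
Charlie (lat -11.123°, lon -149.326°): 92.8 NM

Delta, Alpha, Bravo, Charlie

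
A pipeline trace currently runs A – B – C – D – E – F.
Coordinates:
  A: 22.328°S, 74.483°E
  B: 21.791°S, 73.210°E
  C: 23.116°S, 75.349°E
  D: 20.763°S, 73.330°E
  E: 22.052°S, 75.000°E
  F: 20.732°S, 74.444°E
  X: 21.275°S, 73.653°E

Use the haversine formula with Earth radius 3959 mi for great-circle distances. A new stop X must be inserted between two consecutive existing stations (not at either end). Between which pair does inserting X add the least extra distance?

between C and D

Added distance for inserting X between each consecutive pair:
A–B: 46.2 mi
B–C: 48.4 mi
C–D: 0.5 mi
D–E: 3.3 mi
E–F: 67.2 mi
Smallest added distance is 0.5 mi, inserting between C and D.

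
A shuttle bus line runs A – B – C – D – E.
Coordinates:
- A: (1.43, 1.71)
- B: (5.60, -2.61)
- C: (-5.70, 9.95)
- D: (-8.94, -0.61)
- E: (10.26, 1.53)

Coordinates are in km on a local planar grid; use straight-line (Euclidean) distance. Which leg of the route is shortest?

Leg distances:
A→B: 6.0 km
B→C: 16.9 km
C→D: 11.0 km
D→E: 19.3 km
The shortest leg is A–B at 6.0 km.

A–B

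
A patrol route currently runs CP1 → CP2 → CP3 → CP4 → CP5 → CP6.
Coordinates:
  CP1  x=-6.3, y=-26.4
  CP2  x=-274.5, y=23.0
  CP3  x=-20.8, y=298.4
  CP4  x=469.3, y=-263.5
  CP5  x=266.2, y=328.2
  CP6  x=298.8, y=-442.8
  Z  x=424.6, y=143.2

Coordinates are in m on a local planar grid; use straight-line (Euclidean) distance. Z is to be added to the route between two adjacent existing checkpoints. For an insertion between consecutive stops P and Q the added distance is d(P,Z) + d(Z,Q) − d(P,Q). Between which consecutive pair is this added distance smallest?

Added distance for inserting Z between each consecutive pair:
CP1–CP2: 899.7 m
CP2–CP3: 806.6 m
CP3–CP4: 135.2 m
CP4–CP5: 27.1 m
CP5–CP6: 71.2 m
Smallest added distance is 27.1 m, inserting between CP4 and CP5.

between CP4 and CP5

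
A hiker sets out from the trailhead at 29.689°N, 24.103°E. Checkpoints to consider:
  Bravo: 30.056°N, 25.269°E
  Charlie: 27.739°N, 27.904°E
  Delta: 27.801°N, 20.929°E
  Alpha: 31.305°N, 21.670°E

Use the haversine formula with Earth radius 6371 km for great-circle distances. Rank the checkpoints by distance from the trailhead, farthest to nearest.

Distance from the trailhead at 29.689°N, 24.103°E to each:
Charlie 27.739°N, 27.904°E: 429.4 km
Delta 27.801°N, 20.929°E: 373.9 km
Alpha 31.305°N, 21.670°E: 294.3 km
Bravo 30.056°N, 25.269°E: 119.6 km

Charlie, Delta, Alpha, Bravo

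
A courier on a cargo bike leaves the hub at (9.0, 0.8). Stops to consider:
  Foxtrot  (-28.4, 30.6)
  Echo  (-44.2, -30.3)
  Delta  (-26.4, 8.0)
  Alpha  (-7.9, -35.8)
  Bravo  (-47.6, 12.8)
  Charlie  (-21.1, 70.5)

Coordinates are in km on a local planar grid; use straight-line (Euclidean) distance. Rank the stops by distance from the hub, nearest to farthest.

Distance from the hub at (9.0, 0.8) to each:
Delta (-26.4, 8.0): 36.1 km
Alpha (-7.9, -35.8): 40.3 km
Foxtrot (-28.4, 30.6): 47.8 km
Bravo (-47.6, 12.8): 57.9 km
Echo (-44.2, -30.3): 61.6 km
Charlie (-21.1, 70.5): 75.9 km

Delta, Alpha, Foxtrot, Bravo, Echo, Charlie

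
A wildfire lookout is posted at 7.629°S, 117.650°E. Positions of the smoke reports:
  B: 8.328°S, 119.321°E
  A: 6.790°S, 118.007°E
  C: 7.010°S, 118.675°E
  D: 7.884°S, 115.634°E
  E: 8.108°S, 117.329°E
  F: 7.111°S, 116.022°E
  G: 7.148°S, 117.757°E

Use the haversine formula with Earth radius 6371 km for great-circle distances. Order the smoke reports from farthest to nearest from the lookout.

Computing each great-circle distance from 7.629°S, 117.650°E:
D 7.884°S, 115.634°E: 223.9 km
B 8.328°S, 119.321°E: 199.7 km
F 7.111°S, 116.022°E: 188.5 km
C 7.010°S, 118.675°E: 132.4 km
A 6.790°S, 118.007°E: 101.3 km
E 8.108°S, 117.329°E: 63.9 km
G 7.148°S, 117.757°E: 54.8 km

D, B, F, C, A, E, G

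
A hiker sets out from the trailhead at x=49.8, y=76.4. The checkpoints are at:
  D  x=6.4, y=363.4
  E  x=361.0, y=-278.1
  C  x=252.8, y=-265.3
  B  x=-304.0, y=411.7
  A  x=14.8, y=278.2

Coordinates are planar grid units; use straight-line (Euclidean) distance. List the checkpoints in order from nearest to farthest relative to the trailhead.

Distance from the trailhead at x=49.8, y=76.4 to each:
A x=14.8, y=278.2: 204.8
D x=6.4, y=363.4: 290.3
C x=252.8, y=-265.3: 397.5
E x=361.0, y=-278.1: 471.7
B x=-304.0, y=411.7: 487.4

A, D, C, E, B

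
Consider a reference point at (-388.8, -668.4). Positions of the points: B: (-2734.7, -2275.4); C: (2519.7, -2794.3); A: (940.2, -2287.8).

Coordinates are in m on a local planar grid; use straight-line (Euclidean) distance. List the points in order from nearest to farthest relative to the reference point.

A, B, C

Distance from the reference point at (-388.8, -668.4) to each:
A (940.2, -2287.8): 2094.9 m
B (-2734.7, -2275.4): 2843.5 m
C (2519.7, -2794.3): 3602.6 m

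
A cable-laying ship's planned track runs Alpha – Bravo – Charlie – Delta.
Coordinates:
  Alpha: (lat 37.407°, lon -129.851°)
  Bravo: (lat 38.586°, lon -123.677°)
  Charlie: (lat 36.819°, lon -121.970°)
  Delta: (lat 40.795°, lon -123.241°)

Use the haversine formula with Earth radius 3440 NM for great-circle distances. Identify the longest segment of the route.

Alpha–Bravo

Leg distances:
Alpha→Bravo: 300.5 NM
Bravo→Charlie: 133.5 NM
Charlie→Delta: 246.0 NM
The longest leg is Alpha–Bravo at 300.5 NM.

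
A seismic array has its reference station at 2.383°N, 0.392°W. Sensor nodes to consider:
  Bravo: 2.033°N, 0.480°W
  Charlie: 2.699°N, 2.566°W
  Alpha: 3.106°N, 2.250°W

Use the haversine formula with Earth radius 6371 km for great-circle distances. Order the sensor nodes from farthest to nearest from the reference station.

Charlie, Alpha, Bravo

Computing each great-circle distance from 2.383°N, 0.392°W:
Charlie 2.699°N, 2.566°W: 244.0 km
Alpha 3.106°N, 2.250°W: 221.5 km
Bravo 2.033°N, 0.480°W: 40.1 km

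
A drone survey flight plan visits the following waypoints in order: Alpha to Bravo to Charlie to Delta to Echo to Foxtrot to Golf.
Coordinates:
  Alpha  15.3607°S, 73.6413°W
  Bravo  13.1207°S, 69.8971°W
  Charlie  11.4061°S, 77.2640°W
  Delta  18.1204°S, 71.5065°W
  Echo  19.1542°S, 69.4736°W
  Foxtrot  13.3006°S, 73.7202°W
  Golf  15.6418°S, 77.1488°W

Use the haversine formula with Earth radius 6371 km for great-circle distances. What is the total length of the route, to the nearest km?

Leg distances:
Alpha→Bravo: 474.2 km  (cumulative 474.2 km)
Bravo→Charlie: 822.8 km  (cumulative 1297.0 km)
Charlie→Delta: 969.6 km  (cumulative 2266.6 km)
Delta→Echo: 243.1 km  (cumulative 2509.7 km)
Echo→Foxtrot: 793.1 km  (cumulative 3302.8 km)
Foxtrot→Golf: 451.7 km  (cumulative 3754.4 km)
Total route length ≈ 3754 km.

3754 km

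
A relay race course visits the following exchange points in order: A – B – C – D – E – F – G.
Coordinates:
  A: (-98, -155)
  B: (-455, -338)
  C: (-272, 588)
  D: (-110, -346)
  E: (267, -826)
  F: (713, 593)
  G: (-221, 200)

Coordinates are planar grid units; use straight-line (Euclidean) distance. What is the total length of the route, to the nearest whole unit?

5404

Leg distances:
A→B: 401.2  (cumulative 401.2)
B→C: 943.9  (cumulative 1345.1)
C→D: 947.9  (cumulative 2293.0)
D→E: 610.4  (cumulative 2903.4)
E→F: 1487.4  (cumulative 4390.8)
F→G: 1013.3  (cumulative 5404.1)
Total route length ≈ 5404.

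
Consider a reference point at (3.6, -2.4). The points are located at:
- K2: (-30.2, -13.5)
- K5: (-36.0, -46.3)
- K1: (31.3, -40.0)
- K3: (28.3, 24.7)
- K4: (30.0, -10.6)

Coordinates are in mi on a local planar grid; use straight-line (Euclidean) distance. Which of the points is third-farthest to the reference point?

Distances from the reference point ((3.6, -2.4)):
K5: 59.1 mi
K1: 46.7 mi
K3: 36.7 mi
K2: 35.6 mi
K4: 27.6 mi
The third-farthest is K3 at 36.7 mi.

K3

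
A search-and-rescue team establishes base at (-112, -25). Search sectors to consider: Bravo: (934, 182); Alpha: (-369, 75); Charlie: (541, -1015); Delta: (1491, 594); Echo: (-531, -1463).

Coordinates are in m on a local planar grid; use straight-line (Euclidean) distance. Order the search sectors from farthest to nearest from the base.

Computing each straight-line distance from (-112, -25):
Delta (1491, 594): 1718.4 m
Echo (-531, -1463): 1497.8 m
Charlie (541, -1015): 1186.0 m
Bravo (934, 182): 1066.3 m
Alpha (-369, 75): 275.8 m

Delta, Echo, Charlie, Bravo, Alpha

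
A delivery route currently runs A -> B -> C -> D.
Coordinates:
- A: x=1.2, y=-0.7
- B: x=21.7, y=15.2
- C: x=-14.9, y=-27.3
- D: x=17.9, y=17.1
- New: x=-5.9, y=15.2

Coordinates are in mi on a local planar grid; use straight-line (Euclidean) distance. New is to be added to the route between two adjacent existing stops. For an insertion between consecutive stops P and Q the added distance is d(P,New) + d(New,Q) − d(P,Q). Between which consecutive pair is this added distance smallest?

Added distance for inserting New between each consecutive pair:
A–B: 19.1 mi
B–C: 15.0 mi
C–D: 12.1 mi
Smallest added distance is 12.1 mi, inserting between C and D.

between C and D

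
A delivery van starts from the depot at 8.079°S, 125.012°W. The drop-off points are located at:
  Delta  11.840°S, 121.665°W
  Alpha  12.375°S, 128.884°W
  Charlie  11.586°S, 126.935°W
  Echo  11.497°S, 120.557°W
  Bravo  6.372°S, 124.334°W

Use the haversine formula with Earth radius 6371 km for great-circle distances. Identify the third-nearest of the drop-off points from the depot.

Distances from the depot (8.079°S, 125.012°W):
Bravo: 204.0 km
Charlie: 443.2 km
Delta: 556.1 km
Echo: 618.6 km
Alpha: 638.5 km
The third-nearest is Delta at 556.1 km.

Delta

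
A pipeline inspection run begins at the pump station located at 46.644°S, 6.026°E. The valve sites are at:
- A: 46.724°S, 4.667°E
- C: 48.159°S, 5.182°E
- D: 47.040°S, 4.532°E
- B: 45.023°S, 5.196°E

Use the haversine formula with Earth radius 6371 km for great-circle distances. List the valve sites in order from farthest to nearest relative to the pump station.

Distances from the pump station:
B 45.023°S, 5.196°E: 191.4 km
C 48.159°S, 5.182°E: 180.0 km
D 47.040°S, 4.532°E: 121.9 km
A 46.724°S, 4.667°E: 104.0 km

B, C, D, A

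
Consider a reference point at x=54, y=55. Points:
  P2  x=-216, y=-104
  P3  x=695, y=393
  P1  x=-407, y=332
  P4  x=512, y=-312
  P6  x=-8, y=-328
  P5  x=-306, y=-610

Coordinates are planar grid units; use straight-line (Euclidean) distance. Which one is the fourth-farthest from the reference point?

P1

Distances from the reference point (x=54, y=55):
P5: 756.2
P3: 724.7
P4: 586.9
P1: 537.8
P6: 388.0
P2: 313.3
The fourth-farthest is P1 at 537.8.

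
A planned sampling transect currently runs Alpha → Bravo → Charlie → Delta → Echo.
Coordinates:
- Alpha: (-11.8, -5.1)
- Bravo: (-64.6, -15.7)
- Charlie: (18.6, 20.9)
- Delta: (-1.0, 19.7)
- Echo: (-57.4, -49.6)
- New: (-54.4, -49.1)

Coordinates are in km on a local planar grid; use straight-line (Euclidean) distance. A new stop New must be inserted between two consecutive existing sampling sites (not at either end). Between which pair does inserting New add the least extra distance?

Added distance for inserting New between each consecutive pair:
Alpha–Bravo: 42.3 km
Bravo–Charlie: 45.2 km
Charlie–Delta: 168.6 km
Delta–Echo: 0.8 km
Smallest added distance is 0.8 km, inserting between Delta and Echo.

between Delta and Echo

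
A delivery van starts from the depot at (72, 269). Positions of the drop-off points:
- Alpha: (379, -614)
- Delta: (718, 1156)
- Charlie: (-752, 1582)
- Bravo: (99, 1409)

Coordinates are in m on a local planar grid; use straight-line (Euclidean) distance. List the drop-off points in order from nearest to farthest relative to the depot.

Computing each straight-line distance from (72, 269):
Alpha (379, -614): 934.8 m
Delta (718, 1156): 1097.3 m
Bravo (99, 1409): 1140.3 m
Charlie (-752, 1582): 1550.1 m

Alpha, Delta, Bravo, Charlie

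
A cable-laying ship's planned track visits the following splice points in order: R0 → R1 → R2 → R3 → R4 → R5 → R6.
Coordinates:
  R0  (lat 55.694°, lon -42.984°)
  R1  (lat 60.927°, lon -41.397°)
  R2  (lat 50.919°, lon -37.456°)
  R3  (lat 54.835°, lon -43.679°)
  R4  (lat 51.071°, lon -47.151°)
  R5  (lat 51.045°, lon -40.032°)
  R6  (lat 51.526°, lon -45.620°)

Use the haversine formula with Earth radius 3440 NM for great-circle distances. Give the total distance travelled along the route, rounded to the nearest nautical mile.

Leg distances:
R0→R1: 318.1 NM  (cumulative 318.1 NM)
R1→R2: 615.0 NM  (cumulative 933.2 NM)
R2→R3: 325.5 NM  (cumulative 1258.7 NM)
R3→R4: 258.5 NM  (cumulative 1517.2 NM)
R4→R5: 268.5 NM  (cumulative 1785.7 NM)
R5→R6: 211.8 NM  (cumulative 1997.5 NM)
Total route length ≈ 1997 NM.

1997 NM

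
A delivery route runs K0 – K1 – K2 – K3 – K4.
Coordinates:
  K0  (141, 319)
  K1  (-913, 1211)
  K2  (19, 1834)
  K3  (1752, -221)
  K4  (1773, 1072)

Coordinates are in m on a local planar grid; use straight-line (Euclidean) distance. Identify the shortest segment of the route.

K1–K2

Leg distances:
K0→K1: 1380.8 m
K1→K2: 1121.0 m
K2→K3: 2688.2 m
K3→K4: 1293.2 m
The shortest leg is K1–K2 at 1121.0 m.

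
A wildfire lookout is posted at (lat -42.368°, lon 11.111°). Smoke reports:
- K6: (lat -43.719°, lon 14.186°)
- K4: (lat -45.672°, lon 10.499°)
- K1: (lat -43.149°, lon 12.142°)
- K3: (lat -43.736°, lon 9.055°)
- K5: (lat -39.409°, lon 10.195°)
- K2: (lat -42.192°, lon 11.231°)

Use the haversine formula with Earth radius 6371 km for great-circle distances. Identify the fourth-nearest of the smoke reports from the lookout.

K6

Distance to each, sorted:
K2: 21.9 km
K1: 120.9 km
K3: 225.9 km
K6: 291.5 km
K5: 337.9 km
K4: 370.6 km
The fourth-nearest is K6 at 291.5 km.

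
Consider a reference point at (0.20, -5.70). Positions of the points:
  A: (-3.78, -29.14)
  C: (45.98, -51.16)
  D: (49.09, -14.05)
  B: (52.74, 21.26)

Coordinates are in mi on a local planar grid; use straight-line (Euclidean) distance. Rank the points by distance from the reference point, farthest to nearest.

C, B, D, A

Distance from the reference point at (0.20, -5.70) to each:
C (45.98, -51.16): 64.5 mi
B (52.74, 21.26): 59.1 mi
D (49.09, -14.05): 49.6 mi
A (-3.78, -29.14): 23.8 mi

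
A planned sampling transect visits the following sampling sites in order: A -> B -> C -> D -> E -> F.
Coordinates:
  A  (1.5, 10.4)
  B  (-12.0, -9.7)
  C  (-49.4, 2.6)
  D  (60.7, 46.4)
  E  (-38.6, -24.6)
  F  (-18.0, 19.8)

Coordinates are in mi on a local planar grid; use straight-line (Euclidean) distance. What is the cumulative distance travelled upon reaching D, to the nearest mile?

182 mi

Leg distances:
A→B: 24.2 mi  (cumulative 24.2 mi)
B→C: 39.4 mi  (cumulative 63.6 mi)
C→D: 118.5 mi  (cumulative 182.1 mi)
Cumulative distance at D ≈ 182 mi.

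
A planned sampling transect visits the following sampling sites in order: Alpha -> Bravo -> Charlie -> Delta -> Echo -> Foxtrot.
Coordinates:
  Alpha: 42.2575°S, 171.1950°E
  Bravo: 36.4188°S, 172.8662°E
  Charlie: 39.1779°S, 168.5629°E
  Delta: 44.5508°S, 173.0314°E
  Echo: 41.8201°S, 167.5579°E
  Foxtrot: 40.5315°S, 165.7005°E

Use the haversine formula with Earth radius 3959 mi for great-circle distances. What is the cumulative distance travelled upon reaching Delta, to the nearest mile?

1152 mi

Leg distances:
Alpha→Bravo: 413.2 mi  (cumulative 413.2 mi)
Bravo→Charlie: 302.5 mi  (cumulative 715.7 mi)
Charlie→Delta: 436.5 mi  (cumulative 1152.2 mi)
Cumulative distance at Delta ≈ 1152 mi.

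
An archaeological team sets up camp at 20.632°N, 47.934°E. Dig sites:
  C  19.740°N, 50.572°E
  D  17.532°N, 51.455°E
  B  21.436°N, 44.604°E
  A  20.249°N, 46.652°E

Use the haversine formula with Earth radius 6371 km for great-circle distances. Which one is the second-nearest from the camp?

C

Distance to each, sorted:
A: 140.2 km
C: 292.6 km
B: 357.0 km
D: 505.6 km
The second-nearest is C at 292.6 km.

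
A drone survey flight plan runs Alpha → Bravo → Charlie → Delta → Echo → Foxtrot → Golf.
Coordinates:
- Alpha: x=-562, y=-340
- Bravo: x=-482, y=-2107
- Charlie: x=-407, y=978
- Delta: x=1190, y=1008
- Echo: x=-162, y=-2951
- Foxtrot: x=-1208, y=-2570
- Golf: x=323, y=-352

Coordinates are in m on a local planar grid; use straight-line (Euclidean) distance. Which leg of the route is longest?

Leg distances:
Alpha→Bravo: 1768.8 m
Bravo→Charlie: 3085.9 m
Charlie→Delta: 1597.3 m
Delta→Echo: 4183.5 m
Echo→Foxtrot: 1113.2 m
Foxtrot→Golf: 2695.1 m
The longest leg is Delta–Echo at 4183.5 m.

Delta–Echo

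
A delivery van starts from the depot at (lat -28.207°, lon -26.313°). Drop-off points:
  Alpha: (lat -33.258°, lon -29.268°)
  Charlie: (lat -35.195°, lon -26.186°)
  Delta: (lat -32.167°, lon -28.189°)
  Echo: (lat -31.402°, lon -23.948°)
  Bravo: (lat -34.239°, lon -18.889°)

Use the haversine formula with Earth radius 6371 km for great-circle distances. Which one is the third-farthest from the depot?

Alpha

Distances from the depot ((lat -28.207°, lon -26.313°)):
Bravo: 973.2 km
Charlie: 777.1 km
Alpha: 628.6 km
Delta: 475.8 km
Echo: 422.2 km
The third-farthest is Alpha at 628.6 km.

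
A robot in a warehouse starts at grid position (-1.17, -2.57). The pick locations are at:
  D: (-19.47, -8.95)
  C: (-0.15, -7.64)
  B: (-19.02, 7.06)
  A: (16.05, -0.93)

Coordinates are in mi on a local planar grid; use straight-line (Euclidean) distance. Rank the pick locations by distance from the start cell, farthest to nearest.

B, D, A, C

Distances from the start cell:
B (-19.02, 7.06): 20.3 mi
D (-19.47, -8.95): 19.4 mi
A (16.05, -0.93): 17.3 mi
C (-0.15, -7.64): 5.2 mi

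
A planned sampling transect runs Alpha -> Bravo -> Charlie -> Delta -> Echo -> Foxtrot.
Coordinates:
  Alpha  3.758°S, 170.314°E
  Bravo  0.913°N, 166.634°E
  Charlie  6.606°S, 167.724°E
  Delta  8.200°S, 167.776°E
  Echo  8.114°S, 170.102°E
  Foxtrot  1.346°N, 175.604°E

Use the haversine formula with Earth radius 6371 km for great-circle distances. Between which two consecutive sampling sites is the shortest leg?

Leg distances:
Alpha→Bravo: 661.1 km
Bravo→Charlie: 844.8 km
Charlie→Delta: 177.3 km
Delta→Echo: 256.2 km
Echo→Foxtrot: 1216.0 km
The shortest leg is Charlie–Delta at 177.3 km.

Charlie–Delta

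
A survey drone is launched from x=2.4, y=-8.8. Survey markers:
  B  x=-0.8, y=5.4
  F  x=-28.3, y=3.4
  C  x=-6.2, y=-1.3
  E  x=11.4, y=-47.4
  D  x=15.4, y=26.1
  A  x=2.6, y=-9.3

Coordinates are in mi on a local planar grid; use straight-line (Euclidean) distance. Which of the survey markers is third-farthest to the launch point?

Distance to each, sorted:
E: 39.6 mi
D: 37.2 mi
F: 33.0 mi
B: 14.6 mi
C: 11.4 mi
A: 0.5 mi
The third-farthest is F at 33.0 mi.

F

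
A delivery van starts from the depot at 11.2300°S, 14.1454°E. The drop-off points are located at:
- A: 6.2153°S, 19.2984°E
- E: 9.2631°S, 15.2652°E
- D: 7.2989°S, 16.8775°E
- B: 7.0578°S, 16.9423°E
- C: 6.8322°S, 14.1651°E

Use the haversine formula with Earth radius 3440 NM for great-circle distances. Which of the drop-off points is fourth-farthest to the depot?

Distance to each, sorted:
A: 429.1 NM
B: 300.4 NM
D: 286.2 NM
C: 264.0 NM
E: 135.4 NM
The fourth-farthest is C at 264.0 NM.

C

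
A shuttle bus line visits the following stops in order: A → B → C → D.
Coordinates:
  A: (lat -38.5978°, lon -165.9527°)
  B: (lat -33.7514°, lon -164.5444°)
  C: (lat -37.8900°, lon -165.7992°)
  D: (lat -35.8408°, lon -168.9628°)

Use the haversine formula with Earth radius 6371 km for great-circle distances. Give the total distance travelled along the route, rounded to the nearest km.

1389 km

Leg distances:
A→B: 553.5 km  (cumulative 553.5 km)
B→C: 473.9 km  (cumulative 1027.4 km)
C→D: 362.1 km  (cumulative 1389.5 km)
Total route length ≈ 1389 km.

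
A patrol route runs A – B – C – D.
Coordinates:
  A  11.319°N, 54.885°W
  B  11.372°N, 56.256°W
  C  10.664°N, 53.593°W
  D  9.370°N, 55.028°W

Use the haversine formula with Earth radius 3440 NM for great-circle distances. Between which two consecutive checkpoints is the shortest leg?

Leg distances:
A→B: 80.8 NM
B→C: 162.6 NM
C→D: 115.0 NM
The shortest leg is A–B at 80.8 NM.

A–B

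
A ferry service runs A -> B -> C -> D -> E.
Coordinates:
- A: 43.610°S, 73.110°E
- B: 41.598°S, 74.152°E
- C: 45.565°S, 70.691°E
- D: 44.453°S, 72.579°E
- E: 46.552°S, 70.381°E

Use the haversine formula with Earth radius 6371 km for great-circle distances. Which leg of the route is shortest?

C–D

Leg distances:
A→B: 239.4 km
B→C: 521.7 km
C→D: 193.2 km
D→E: 289.5 km
The shortest leg is C–D at 193.2 km.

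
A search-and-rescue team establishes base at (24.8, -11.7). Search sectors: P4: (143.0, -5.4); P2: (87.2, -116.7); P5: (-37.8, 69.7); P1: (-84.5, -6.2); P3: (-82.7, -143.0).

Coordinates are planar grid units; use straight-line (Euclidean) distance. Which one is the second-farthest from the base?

Distance to each, sorted:
P3: 169.7
P2: 122.1
P4: 118.4
P1: 109.4
P5: 102.7
The second-farthest is P2 at 122.1.

P2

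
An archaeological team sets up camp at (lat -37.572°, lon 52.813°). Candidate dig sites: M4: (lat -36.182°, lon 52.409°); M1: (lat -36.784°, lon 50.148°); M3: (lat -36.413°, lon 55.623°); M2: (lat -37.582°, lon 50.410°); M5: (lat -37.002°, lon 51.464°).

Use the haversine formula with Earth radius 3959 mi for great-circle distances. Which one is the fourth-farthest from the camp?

M4

Distances from the camp ((lat -37.572°, lon 52.813°)):
M3: 174.5 mi
M1: 156.5 mi
M2: 131.6 mi
M4: 98.6 mi
M5: 84.0 mi
The fourth-farthest is M4 at 98.6 mi.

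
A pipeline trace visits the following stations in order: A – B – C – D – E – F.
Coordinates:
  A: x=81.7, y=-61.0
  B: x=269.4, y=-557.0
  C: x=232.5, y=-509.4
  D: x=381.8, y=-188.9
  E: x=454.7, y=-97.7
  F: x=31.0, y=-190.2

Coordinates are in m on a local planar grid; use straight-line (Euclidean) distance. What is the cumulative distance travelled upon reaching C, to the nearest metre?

591 m

Leg distances:
A→B: 530.3 m  (cumulative 530.3 m)
B→C: 60.2 m  (cumulative 590.6 m)
Cumulative distance at C ≈ 591 m.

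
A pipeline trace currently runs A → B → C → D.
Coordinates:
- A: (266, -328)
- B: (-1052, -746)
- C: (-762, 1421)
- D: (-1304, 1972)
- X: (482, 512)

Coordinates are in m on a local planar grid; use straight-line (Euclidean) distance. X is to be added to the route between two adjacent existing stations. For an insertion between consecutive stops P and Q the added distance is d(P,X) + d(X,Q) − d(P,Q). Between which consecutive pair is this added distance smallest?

between B and C

Added distance for inserting X between each consecutive pair:
A–B: 1468.5 m
B–C: 1338.3 m
C–D: 3074.6 m
Smallest added distance is 1338.3 m, inserting between B and C.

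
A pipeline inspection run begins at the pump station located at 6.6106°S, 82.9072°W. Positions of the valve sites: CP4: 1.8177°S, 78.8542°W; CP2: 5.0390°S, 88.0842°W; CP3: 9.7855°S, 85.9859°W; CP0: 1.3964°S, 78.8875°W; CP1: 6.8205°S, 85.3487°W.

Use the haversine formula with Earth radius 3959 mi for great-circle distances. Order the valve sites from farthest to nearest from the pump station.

Distances from the pump station:
CP0 1.3964°S, 78.8875°W: 454.4 mi
CP4 1.8177°S, 78.8542°W: 433.2 mi
CP2 5.0390°S, 88.0842°W: 372.1 mi
CP3 9.7855°S, 85.9859°W: 304.1 mi
CP1 6.8205°S, 85.3487°W: 168.2 mi

CP0, CP4, CP2, CP3, CP1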